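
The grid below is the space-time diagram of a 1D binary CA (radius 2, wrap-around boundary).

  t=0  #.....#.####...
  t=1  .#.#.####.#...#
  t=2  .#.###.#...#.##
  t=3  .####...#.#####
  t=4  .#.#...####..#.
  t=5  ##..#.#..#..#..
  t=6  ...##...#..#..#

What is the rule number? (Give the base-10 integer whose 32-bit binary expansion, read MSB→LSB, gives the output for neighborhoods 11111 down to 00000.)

1089235245

  [31] ##### => .  t=3,i=12
  [30] ####. => #  t=0,i=10
  [29] ###.# => .  t=1,i=8
  [28] ###.. => .  t=0,i=11
  [27] ##.## => .  t=3,i=0
  [26] ##.#. => .  t=1,i=9
  [25] ##..# => .  t=4,i=11
  [24] ##... => .  t=0,i=12
  [23] #.### => #  t=0,i=8
  [22] #.##. => #  t=2,i=13
  [21] #.#.# => #  t=1,i=1
  [20] #.#.. => .  t=1,i=10
  [19] #..## => #  t=5,i=14
  [18] #..#. => #  t=4,i=0
  [17] #...# => .  t=0,i=13
  [16] #.... => .  t=0,i=2
  [15] .#### => .  t=0,i=9
  [14] .###. => #  t=2,i=4
  [13] .##.# => #  t=2,i=14
  [12] .##.. => .  t=5,i=1
  [11] .#.## => #  t=0,i=7
  [10] .#.#. => .  t=1,i=0
  [9] .#..# => .  t=4,i=14
  [8] .#... => #  t=0,i=1
  [7] ..### => .  t=4,i=7
  [6] ..##. => .  t=5,i=0
  [5] ..#.# => #  t=0,i=6
  [4] ..#.. => .  t=0,i=0
  [3] ...## => #  t=4,i=6
  [2] ...#. => #  t=0,i=5
  [1] ....# => .  t=0,i=4
  [0] ..... => #  t=0,i=3
  bits 01000000111011000110100100101101 = 1089235245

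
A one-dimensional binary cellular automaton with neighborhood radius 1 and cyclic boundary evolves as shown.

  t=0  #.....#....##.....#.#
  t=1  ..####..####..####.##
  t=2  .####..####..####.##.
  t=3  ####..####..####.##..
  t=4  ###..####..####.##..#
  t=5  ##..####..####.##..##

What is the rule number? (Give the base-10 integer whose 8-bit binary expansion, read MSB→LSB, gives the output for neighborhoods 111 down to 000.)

171

  [7] ### => #  t=1,i=3
  [6] ##. => .  t=0,i=0
  [5] #.# => #  t=0,i=19
  [4] #.. => .  t=0,i=1
  [3] .## => #  t=0,i=11
  [2] .#. => .  t=0,i=6
  [1] ..# => #  t=0,i=5
  [0] ... => #  t=0,i=2
  bits 10101011 = 171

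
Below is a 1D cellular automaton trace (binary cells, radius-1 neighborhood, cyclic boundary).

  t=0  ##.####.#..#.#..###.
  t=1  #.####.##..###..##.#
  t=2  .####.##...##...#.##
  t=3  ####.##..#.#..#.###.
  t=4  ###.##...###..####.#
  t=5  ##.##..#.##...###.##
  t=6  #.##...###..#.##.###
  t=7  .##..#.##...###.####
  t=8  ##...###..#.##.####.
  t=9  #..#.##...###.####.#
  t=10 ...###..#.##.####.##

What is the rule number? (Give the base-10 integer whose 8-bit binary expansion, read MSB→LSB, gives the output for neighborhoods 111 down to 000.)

173

  ###|#  b7=1 t=0,i=4
  ##.|.  b6=0 t=0,i=1
  #.#|#  b5=1 t=0,i=2
  #..|.  b4=0 t=0,i=9
  .##|#  b3=1 t=0,i=0
  .#.|#  b2=1 t=0,i=8
  ..#|.  b1=0 t=0,i=10
  ...|#  b0=1 t=2,i=9
  bits 10101101 = 173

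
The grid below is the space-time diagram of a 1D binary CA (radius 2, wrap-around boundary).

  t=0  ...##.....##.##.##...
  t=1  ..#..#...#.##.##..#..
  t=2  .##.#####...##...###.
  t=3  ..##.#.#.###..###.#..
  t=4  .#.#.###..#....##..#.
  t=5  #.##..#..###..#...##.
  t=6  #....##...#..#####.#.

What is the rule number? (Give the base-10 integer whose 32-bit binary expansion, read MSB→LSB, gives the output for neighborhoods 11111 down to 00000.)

  #####|.  b31=0 t=2,i=6
  ####.|#  b30=1 t=2,i=7
  ###.#|#  b29=1 t=3,i=16
  ###..|.  b28=0 t=2,i=8
  ##.##|#  b27=1 t=0,i=12
  ##.#.|.  b26=0 t=3,i=4
  ##..#|.  b25=0 t=1,i=16
  ##...|#  b24=1 t=0,i=5
  #.###|.  b23=0 t=2,i=4
  #.##.|.  b22=0 t=0,i=13
  #.#.#|#  b21=1 t=3,i=5
  #.#..|.  b20=0 t=3,i=18
  #..##|.  b19=0 t=2,i=0
  #..#.|#  b18=1 t=1,i=4
  #...#|#  b17=1 t=1,i=7
  #....|.  b16=0 t=0,i=6
  .####|#  b15=1 t=2,i=5
  .###.|#  b14=1 t=2,i=18
  .##.#|#  b13=1 t=0,i=11
  .##..|.  b12=0 t=0,i=4
  .#.##|.  b11=0 t=1,i=10
  .#.#.|#  b10=1 t=3,i=6
  .#..#|.  b9=0 t=1,i=3
  .#...|#  b8=1 t=1,i=6
  ..###|.  b7=0 t=2,i=17
  ..##.|.  b6=0 t=0,i=3
  ..#.#|.  b5=0 t=1,i=9
  ..#..|#  b4=1 t=1,i=2
  ...##|#  b3=1 t=0,i=2
  ...#.|#  b2=1 t=1,i=1
  ....#|.  b1=0 t=0,i=1
  .....|.  b0=0 t=0,i=0
  bits 01101001001001101110010100011100 = 1764156700

1764156700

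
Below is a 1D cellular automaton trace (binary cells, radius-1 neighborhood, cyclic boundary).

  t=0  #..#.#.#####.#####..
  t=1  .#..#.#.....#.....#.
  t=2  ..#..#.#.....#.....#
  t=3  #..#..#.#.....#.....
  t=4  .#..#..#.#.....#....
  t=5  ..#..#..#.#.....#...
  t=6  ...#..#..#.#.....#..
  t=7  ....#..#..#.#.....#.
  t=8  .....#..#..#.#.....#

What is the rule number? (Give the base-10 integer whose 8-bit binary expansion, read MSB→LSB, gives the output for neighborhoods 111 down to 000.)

48

  nb ###: next=.  (t=0,i=8, bit7=0)
  nb ##.: next=.  (t=0,i=11, bit6=0)
  nb #.#: next=#  (t=0,i=4, bit5=1)
  nb #..: next=#  (t=0,i=1, bit4=1)
  nb .##: next=.  (t=0,i=7, bit3=0)
  nb .#.: next=.  (t=0,i=0, bit2=0)
  nb ..#: next=.  (t=0,i=2, bit1=0)
  nb ...: next=.  (t=1,i=8, bit0=0)
  bits 00110000 = 48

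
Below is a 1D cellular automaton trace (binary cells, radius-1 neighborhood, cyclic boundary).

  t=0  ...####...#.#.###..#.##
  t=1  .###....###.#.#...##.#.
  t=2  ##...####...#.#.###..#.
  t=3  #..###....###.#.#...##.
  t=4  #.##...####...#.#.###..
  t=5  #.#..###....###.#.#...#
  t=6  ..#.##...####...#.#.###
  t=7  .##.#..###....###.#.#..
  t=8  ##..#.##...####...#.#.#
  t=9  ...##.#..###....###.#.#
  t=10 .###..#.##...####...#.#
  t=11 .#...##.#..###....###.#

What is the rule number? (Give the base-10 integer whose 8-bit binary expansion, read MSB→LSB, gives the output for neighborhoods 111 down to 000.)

15

  nb ###: next=.  (t=0,i=4, bit7=0)
  nb ##.: next=.  (t=0,i=6, bit6=0)
  nb #.#: next=.  (t=0,i=11, bit5=0)
  nb #..: next=.  (t=0,i=0, bit4=0)
  nb .##: next=#  (t=0,i=3, bit3=1)
  nb .#.: next=#  (t=0,i=10, bit2=1)
  nb ..#: next=#  (t=0,i=2, bit1=1)
  nb ...: next=#  (t=0,i=1, bit0=1)
  bits 00001111 = 15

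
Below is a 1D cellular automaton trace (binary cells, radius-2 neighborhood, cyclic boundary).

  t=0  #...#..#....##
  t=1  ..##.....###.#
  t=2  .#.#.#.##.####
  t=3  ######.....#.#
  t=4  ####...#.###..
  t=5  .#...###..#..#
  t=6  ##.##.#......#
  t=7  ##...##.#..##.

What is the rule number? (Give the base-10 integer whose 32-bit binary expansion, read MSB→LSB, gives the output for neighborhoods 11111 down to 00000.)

  nb #####: next=#  (t=3,i=1, bit31=1)
  nb ####.: next=.  (t=2,i=12, bit30=0)
  nb ###.#: next=#  (t=1,i=11, bit29=1)
  nb ###..: next=.  (t=0,i=0, bit28=0)
  nb ##.##: next=.  (t=2,i=9, bit27=0)
  nb ##.#.: next=#  (t=1,i=12, bit26=1)
  nb ##..#: next=.  (t=4,i=12, bit25=0)
  nb ##...: next=.  (t=0,i=1, bit24=0)
  nb #.###: next=.  (t=2,i=10, bit23=0)
  nb #.##.: next=.  (t=2,i=7, bit22=0)
  nb #.#.#: next=#  (t=2,i=1, bit21=1)
  nb #.#..: next=#  (t=1,i=13, bit20=1)
  nb #..##: next=#  (t=1,i=1, bit19=1)
  nb #..#.: next=.  (t=0,i=6, bit18=0)
  nb #...#: next=#  (t=0,i=2, bit17=1)
  nb #....: next=#  (t=0,i=9, bit16=1)
  nb .####: next=#  (t=2,i=11, bit15=1)
  nb .###.: next=#  (t=0,i=13, bit14=1)
  nb .##.#: next=.  (t=2,i=8, bit13=0)
  nb .##..: next=#  (t=1,i=3, bit12=1)
  nb .#.##: next=.  (t=2,i=6, bit11=0)
  nb .#.#.: next=#  (t=2,i=2, bit10=1)
  nb .#..#: next=.  (t=0,i=5, bit9=0)
  nb .#...: next=.  (t=0,i=8, bit8=0)
  nb ..###: next=.  (t=0,i=12, bit7=0)
  nb ..##.: next=.  (t=1,i=2, bit6=0)
  nb ..#.#: next=#  (t=3,i=11, bit5=1)
  nb ..#..: next=.  (t=0,i=4, bit4=0)
  nb ...##: next=#  (t=0,i=11, bit3=1)
  nb ...#.: next=#  (t=0,i=3, bit2=1)
  nb ....#: next=#  (t=0,i=10, bit1=1)
  nb .....: next=.  (t=1,i=6, bit0=0)
  bits 10100100001110111101010000101110 = 2755384366

2755384366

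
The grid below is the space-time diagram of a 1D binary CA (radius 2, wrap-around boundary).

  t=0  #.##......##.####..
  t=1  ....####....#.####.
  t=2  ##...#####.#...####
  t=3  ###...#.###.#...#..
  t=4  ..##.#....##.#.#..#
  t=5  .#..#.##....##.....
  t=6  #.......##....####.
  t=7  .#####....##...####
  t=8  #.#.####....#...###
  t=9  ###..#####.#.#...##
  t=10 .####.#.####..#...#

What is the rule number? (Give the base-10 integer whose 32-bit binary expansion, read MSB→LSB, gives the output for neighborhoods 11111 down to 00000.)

  ##### -> .   bit 31 = 0  t=2,i=7
  ####. -> #   bit 30 = 1  t=0,i=15
  ###.# -> #   bit 29 = 1  t=2,i=9
  ###.. -> #   bit 28 = 1  t=0,i=16
  ##.## -> #   bit 27 = 1  t=0,i=12
  ##.#. -> #   bit 26 = 1  t=2,i=10
  ##..# -> #   bit 25 = 1  t=0,i=17
  ##... -> #   bit 24 = 1  t=0,i=4
  #.### -> .   bit 23 = 0  t=0,i=13
  #.##. -> .   bit 22 = 0  t=0,i=2
  #.#.# -> #   bit 21 = 1  t=4,i=13
  #.#.. -> .   bit 20 = 0  t=2,i=11
  #..## -> #   bit 19 = 1  t=3,i=18
  #..#. -> .   bit 18 = 0  t=0,i=18
  #...# -> .   bit 17 = 0  t=2,i=3
  #.... -> #   bit 16 = 1  t=0,i=5
  .#### -> #   bit 15 = 1  t=0,i=14
  .###. -> .   bit 14 = 0  t=3,i=1
  .##.# -> .   bit 13 = 0  t=0,i=11
  .##.. -> .   bit 12 = 0  t=0,i=3
  .#.## -> .   bit 11 = 0  t=0,i=1
  .#.#. -> .   bit 10 = 0  t=4,i=14
  .#..# -> .   bit 9 = 0  t=3,i=17
  .#... -> #   bit 8 = 1  t=2,i=12
  ..### -> .   bit 7 = 0  t=1,i=4
  ..##. -> .   bit 6 = 0  t=0,i=10
  ..#.# -> .   bit 5 = 0  t=0,i=0
  ..#.. -> .   bit 4 = 0  t=3,i=16
  ...## -> .   bit 3 = 0  t=0,i=9
  ...#. -> #   bit 2 = 1  t=1,i=11
  ....# -> .   bit 1 = 0  t=0,i=8
  ..... -> #   bit 0 = 1  t=0,i=6
  bits 01111111001010011000000100000101 = 2133426437

2133426437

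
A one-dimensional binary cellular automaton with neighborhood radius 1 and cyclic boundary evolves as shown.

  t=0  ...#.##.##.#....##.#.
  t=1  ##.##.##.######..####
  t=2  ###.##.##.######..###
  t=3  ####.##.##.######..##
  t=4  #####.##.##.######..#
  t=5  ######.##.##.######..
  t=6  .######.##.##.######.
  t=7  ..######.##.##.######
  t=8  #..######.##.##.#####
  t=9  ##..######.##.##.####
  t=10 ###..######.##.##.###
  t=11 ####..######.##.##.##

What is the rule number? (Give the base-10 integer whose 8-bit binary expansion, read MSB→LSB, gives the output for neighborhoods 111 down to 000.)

  ###|#  b7=1 t=1,i=0
  ##.|#  b6=1 t=0,i=6
  #.#|#  b5=1 t=0,i=4
  #..|#  b4=1 t=0,i=12
  .##|.  b3=0 t=0,i=5
  .#.|#  b2=1 t=0,i=3
  ..#|.  b1=0 t=0,i=2
  ...|#  b0=1 t=0,i=0
  bits 11110101 = 245

245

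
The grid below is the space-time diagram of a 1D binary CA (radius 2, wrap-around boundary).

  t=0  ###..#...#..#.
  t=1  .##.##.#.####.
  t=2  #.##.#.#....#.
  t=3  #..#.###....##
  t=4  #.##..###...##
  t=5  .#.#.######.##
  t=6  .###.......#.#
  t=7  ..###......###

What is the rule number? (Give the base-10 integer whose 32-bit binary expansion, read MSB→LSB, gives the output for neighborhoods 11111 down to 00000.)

  #####|.  b31=0 t=5,i=7
  ####.|.  b30=0 t=1,i=11
  ###.#|.  b29=0 t=4,i=0
  ###..|#  b28=1 t=0,i=2
  ##.##|#  b27=1 t=1,i=3
  ##.#.|.  b26=0 t=1,i=6
  ##..#|.  b25=0 t=0,i=3
  ##...|#  b24=1 t=3,i=8
  #.###|.  b23=0 t=0,i=0
  #.##.|.  b22=0 t=1,i=4
  #.#.#|#  b21=1 t=1,i=7
  #.#..|#  b20=1 t=2,i=7
  #..##|#  b19=1 t=1,i=0
  #..#.|#  b18=1 t=0,i=4
  #...#|#  b17=1 t=0,i=7
  #....|.  b16=0 t=2,i=9
  .####|.  b15=0 t=1,i=10
  .###.|#  b14=1 t=0,i=1
  .##.#|#  b13=1 t=1,i=2
  .##..|#  b12=1 t=4,i=3
  .#.##|.  b11=0 t=0,i=13
  .#.#.|#  b10=1 t=2,i=6
  .#..#|#  b9=1 t=0,i=10
  .#...|.  b8=0 t=0,i=6
  ..###|#  b7=1 t=3,i=12
  ..##.|.  b6=0 t=1,i=1
  ..#.#|#  b5=1 t=0,i=12
  ..#..|#  b4=1 t=0,i=5
  ...##|.  b3=0 t=3,i=11
  ...#.|.  b2=0 t=0,i=8
  ....#|.  b1=0 t=2,i=10
  .....|.  b0=0 t=6,i=6
  bits 00011001001111100111011010110000 = 423524016

423524016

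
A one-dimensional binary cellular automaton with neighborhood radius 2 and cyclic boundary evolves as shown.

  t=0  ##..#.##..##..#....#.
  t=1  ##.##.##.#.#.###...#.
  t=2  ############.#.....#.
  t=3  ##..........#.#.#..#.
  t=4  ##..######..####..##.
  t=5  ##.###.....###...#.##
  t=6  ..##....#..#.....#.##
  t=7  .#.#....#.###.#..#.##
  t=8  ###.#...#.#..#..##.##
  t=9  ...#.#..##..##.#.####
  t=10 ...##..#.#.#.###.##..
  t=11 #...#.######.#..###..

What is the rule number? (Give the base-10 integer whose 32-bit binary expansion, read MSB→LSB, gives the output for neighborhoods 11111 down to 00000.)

216839601

  nb #####: next=.  (t=2,i=2, bit31=0)
  nb ####.: next=.  (t=2,i=10, bit30=0)
  nb ###.#: next=.  (t=2,i=11, bit29=0)
  nb ###..: next=.  (t=1,i=15, bit28=0)
  nb ##.##: next=#  (t=1,i=2, bit27=1)
  nb ##.#.: next=#  (t=1,i=8, bit26=1)
  nb ##..#: next=.  (t=0,i=2, bit25=0)
  nb ##...: next=.  (t=1,i=16, bit24=0)
  nb #.###: next=#  (t=1,i=13, bit23=1)
  nb #.##.: next=#  (t=0,i=0, bit22=1)
  nb #.#.#: next=#  (t=1,i=9, bit21=1)
  nb #.#..: next=.  (t=2,i=13, bit20=0)
  nb #..##: next=#  (t=0,i=9, bit19=1)
  nb #..#.: next=#  (t=0,i=3, bit18=1)
  nb #...#: next=.  (t=1,i=17, bit17=0)
  nb #....: next=.  (t=0,i=16, bit16=0)
  nb .####: next=#  (t=2,i=1, bit15=1)
  nb .###.: next=.  (t=1,i=14, bit14=0)
  nb .##.#: next=#  (t=1,i=1, bit13=1)
  nb .##..: next=#  (t=0,i=1, bit12=1)
  nb .#.##: next=.  (t=0,i=5, bit11=0)
  nb .#.#.: next=#  (t=1,i=10, bit10=1)
  nb .#..#: next=.  (t=3,i=17, bit9=0)
  nb .#...: next=#  (t=0,i=15, bit8=1)
  nb ..###: next=#  (t=4,i=4, bit7=1)
  nb ..##.: next=.  (t=0,i=10, bit6=0)
  nb ..#.#: next=#  (t=0,i=4, bit5=1)
  nb ..#..: next=#  (t=0,i=14, bit4=1)
  nb ...##: next=.  (t=5,i=10, bit3=0)
  nb ...#.: next=.  (t=0,i=18, bit2=0)
  nb ....#: next=.  (t=0,i=17, bit1=0)
  nb .....: next=#  (t=2,i=16, bit0=1)
  bits 00001100111011001011010110110001 = 216839601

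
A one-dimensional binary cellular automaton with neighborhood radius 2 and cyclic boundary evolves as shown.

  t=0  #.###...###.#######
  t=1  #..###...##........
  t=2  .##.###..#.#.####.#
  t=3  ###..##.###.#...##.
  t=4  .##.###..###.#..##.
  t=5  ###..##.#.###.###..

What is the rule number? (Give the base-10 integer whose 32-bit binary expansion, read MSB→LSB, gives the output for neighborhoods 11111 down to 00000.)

  ##### -> .   bit 31 = 0  t=0,i=14
  ####. -> .   bit 30 = 0  t=0,i=18
  ###.# -> #   bit 29 = 1  t=0,i=0
  ###.. -> #   bit 28 = 1  t=0,i=4
  ##.## -> .   bit 27 = 0  t=0,i=1
  ##.#. -> #   bit 26 = 1  t=2,i=17
  ##..# -> .   bit 25 = 0  t=2,i=7
  ##... -> #   bit 24 = 1  t=0,i=5
  #.### -> .   bit 23 = 0  t=0,i=2
  #.##. -> #   bit 22 = 1  t=2,i=1
  #.#.# -> .   bit 21 = 0  t=2,i=11
  #.#.. -> .   bit 20 = 0  t=3,i=12
  #..## -> #   bit 19 = 1  t=1,i=2
  #..#. -> #   bit 18 = 1  t=2,i=8
  #...# -> .   bit 17 = 0  t=0,i=6
  #.... -> .   bit 16 = 0  t=1,i=12
  .#### -> .   bit 15 = 0  t=0,i=13
  .###. -> #   bit 14 = 1  t=0,i=3
  .##.# -> #   bit 13 = 1  t=2,i=2
  .##.. -> .   bit 12 = 0  t=1,i=10
  .#.## -> #   bit 11 = 1  t=2,i=0
  .#.#. -> #   bit 10 = 1  t=2,i=10
  .#..# -> #   bit 9 = 1  t=1,i=1
  .#... -> #   bit 8 = 1  t=3,i=13
  ..### -> .   bit 7 = 0  t=0,i=8
  ..##. -> #   bit 6 = 1  t=1,i=9
  ..#.# -> #   bit 5 = 1  t=2,i=9
  ..#.. -> .   bit 4 = 0  t=1,i=0
  ...## -> .   bit 3 = 0  t=0,i=7
  ...#. -> #   bit 2 = 1  t=1,i=18
  ....# -> .   bit 1 = 0  t=1,i=17
  ..... -> #   bit 0 = 1  t=1,i=13
  bits 00110101010011000110111101100101 = 894201701

894201701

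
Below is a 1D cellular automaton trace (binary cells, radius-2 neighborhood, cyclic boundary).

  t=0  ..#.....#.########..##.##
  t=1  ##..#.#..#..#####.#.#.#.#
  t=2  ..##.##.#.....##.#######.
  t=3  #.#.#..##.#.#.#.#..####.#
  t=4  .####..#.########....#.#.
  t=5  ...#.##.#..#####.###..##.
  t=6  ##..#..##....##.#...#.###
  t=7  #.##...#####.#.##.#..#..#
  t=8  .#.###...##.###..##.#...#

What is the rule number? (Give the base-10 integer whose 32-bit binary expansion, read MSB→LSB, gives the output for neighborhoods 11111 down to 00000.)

  #####|#  b31=1 t=0,i=12
  ####.|#  b30=1 t=0,i=16
  ###.#|.  b29=0 t=1,i=16
  ###..|.  b28=0 t=0,i=17
  ##.##|#  b27=1 t=0,i=22
  ##.#.|#  b26=1 t=1,i=17
  ##..#|#  b25=1 t=0,i=0
  ##...|#  b24=1 t=2,i=24
  #.###|.  b23=0 t=0,i=10
  #.##.|.  b22=0 t=0,i=23
  #.#.#|#  b21=1 t=1,i=18
  #.#..|#  b20=1 t=1,i=6
  #..##|.  b19=0 t=0,i=19
  #..#.|#  b18=1 t=0,i=1
  #...#|#  b17=1 t=2,i=0
  #....|#  b16=1 t=0,i=4
  .####|.  b15=0 t=0,i=11
  .###.|.  b14=0 t=1,i=0
  .##.#|.  b13=0 t=0,i=21
  .##..|#  b12=1 t=0,i=24
  .#.##|#  b11=1 t=0,i=9
  .#.#.|#  b10=1 t=1,i=5
  .#..#|.  b9=0 t=1,i=7
  .#...|.  b8=0 t=0,i=3
  ..###|.  b7=0 t=1,i=12
  ..##.|#  b6=1 t=0,i=20
  ..#.#|.  b5=0 t=0,i=8
  ..#..|.  b4=0 t=0,i=2
  ...##|.  b3=0 t=2,i=1
  ...#.|.  b2=0 t=0,i=7
  ....#|#  b1=1 t=0,i=6
  .....|.  b0=0 t=0,i=5
  bits 11001111001101110001110001000010 = 3476495426

3476495426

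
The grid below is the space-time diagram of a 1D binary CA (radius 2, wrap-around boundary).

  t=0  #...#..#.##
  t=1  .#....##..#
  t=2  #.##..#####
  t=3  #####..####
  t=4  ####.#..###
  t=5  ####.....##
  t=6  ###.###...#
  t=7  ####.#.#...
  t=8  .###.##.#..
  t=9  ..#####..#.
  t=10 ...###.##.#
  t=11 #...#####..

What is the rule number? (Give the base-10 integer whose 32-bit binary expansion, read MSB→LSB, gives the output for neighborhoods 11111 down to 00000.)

  nb #####: next=#  (t=2,i=8, bit31=1)
  nb ####.: next=#  (t=2,i=10, bit30=1)
  nb ###.#: next=#  (t=2,i=0, bit29=1)
  nb ###..: next=.  (t=0,i=0, bit28=0)
  nb ##.##: next=#  (t=2,i=1, bit27=1)
  nb ##.#.: next=.  (t=4,i=4, bit26=0)
  nb ##..#: next=#  (t=1,i=8, bit25=1)
  nb ##...: next=#  (t=0,i=1, bit24=1)
  nb #.###: next=.  (t=0,i=9, bit23=0)
  nb #.##.: next=#  (t=2,i=2, bit22=1)
  nb #.#.#: next=#  (t=7,i=5, bit21=1)
  nb #.#..: next=.  (t=1,i=1, bit20=0)
  nb #..##: next=.  (t=2,i=5, bit19=0)
  nb #..#.: next=#  (t=0,i=6, bit18=1)
  nb #...#: next=.  (t=0,i=2, bit17=0)
  nb #....: next=#  (t=1,i=3, bit16=1)
  nb .####: next=#  (t=2,i=7, bit15=1)
  nb .###.: next=#  (t=0,i=10, bit14=1)
  nb .##.#: next=#  (t=8,i=6, bit13=1)
  nb .##..: next=#  (t=1,i=7, bit12=1)
  nb .#.##: next=.  (t=0,i=8, bit11=0)
  nb .#.#.: next=#  (t=1,i=0, bit10=1)
  nb .#..#: next=.  (t=0,i=5, bit9=0)
  nb .#...: next=#  (t=1,i=2, bit8=1)
  nb ..###: next=.  (t=2,i=6, bit7=0)
  nb ..##.: next=#  (t=1,i=6, bit6=1)
  nb ..#.#: next=#  (t=0,i=7, bit5=1)
  nb ..#..: next=.  (t=0,i=4, bit4=0)
  nb ...##: next=.  (t=1,i=5, bit3=0)
  nb ...#.: next=.  (t=0,i=3, bit2=0)
  nb ....#: next=.  (t=1,i=4, bit1=0)
  nb .....: next=#  (t=5,i=6, bit0=1)
  bits 11101011011001011111010101100001 = 3949327713

3949327713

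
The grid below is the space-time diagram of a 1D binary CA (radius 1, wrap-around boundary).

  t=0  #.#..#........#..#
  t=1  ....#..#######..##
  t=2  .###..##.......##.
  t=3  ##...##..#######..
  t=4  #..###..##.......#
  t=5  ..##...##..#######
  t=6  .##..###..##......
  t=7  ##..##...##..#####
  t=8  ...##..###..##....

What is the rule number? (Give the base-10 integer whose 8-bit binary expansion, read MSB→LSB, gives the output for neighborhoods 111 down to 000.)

11

  [7] ### => .  t=1,i=8
  [6] ##. => .  t=0,i=0
  [5] #.# => .  t=0,i=1
  [4] #.. => .  t=0,i=3
  [3] .## => #  t=0,i=17
  [2] .#. => .  t=0,i=2
  [1] ..# => #  t=0,i=4
  [0] ... => #  t=0,i=7
  bits 00001011 = 11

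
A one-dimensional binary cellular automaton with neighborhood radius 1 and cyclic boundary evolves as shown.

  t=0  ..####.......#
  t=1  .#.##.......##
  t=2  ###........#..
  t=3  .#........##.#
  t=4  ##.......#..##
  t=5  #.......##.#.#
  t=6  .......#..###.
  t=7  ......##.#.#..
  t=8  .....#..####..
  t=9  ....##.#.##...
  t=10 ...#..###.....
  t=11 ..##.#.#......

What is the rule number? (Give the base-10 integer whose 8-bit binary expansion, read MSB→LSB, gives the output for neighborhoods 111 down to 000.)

166

  ### -> #   bit 7 = 1  t=0,i=3
  ##. -> .   bit 6 = 0  t=0,i=5
  #.# -> #   bit 5 = 1  t=1,i=0
  #.. -> .   bit 4 = 0  t=0,i=0
  .## -> .   bit 3 = 0  t=0,i=2
  .#. -> #   bit 2 = 1  t=0,i=13
  ..# -> #   bit 1 = 1  t=0,i=1
  ... -> .   bit 0 = 0  t=0,i=7
  bits 10100110 = 166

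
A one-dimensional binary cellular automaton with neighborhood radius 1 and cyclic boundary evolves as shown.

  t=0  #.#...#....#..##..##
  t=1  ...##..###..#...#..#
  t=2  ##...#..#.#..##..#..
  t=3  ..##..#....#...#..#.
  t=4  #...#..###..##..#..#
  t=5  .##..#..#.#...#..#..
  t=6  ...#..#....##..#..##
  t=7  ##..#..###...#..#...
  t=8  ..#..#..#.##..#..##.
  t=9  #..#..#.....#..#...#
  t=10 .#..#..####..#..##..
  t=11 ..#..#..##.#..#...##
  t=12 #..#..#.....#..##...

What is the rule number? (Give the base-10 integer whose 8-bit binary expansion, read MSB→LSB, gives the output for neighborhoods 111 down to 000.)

  ### -> #   bit 7 = 1  t=0,i=19
  ##. -> .   bit 6 = 0  t=0,i=0
  #.# -> .   bit 5 = 0  t=0,i=1
  #.. -> #   bit 4 = 1  t=0,i=3
  .## -> .   bit 3 = 0  t=0,i=14
  .#. -> .   bit 2 = 0  t=0,i=2
  ..# -> .   bit 1 = 0  t=0,i=5
  ... -> #   bit 0 = 1  t=0,i=4
  bits 10010001 = 145

145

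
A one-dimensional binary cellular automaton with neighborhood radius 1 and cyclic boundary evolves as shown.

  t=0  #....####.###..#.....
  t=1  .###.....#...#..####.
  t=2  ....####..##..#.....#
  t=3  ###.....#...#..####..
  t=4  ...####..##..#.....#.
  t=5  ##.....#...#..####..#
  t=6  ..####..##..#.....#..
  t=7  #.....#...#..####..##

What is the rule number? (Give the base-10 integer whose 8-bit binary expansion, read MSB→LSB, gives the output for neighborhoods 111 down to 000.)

  ###|.  b7=0 t=0,i=6
  ##.|.  b6=0 t=0,i=8
  #.#|#  b5=1 t=0,i=9
  #..|#  b4=1 t=0,i=1
  .##|.  b3=0 t=0,i=5
  .#.|.  b2=0 t=0,i=0
  ..#|.  b1=0 t=0,i=4
  ...|#  b0=1 t=0,i=2
  bits 00110001 = 49

49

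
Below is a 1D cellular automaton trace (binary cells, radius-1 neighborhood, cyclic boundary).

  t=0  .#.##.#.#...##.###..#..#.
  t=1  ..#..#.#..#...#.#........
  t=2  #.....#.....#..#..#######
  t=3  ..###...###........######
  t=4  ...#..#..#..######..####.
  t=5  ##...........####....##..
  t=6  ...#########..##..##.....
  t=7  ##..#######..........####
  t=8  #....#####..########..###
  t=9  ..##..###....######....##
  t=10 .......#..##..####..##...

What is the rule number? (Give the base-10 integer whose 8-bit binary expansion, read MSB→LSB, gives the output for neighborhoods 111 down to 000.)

161

  nb ###: next=#  (t=0,i=16, bit7=1)
  nb ##.: next=.  (t=0,i=4, bit6=0)
  nb #.#: next=#  (t=0,i=2, bit5=1)
  nb #..: next=.  (t=0,i=9, bit4=0)
  nb .##: next=.  (t=0,i=3, bit3=0)
  nb .#.: next=.  (t=0,i=1, bit2=0)
  nb ..#: next=.  (t=0,i=0, bit1=0)
  nb ...: next=#  (t=0,i=10, bit0=1)
  bits 10100001 = 161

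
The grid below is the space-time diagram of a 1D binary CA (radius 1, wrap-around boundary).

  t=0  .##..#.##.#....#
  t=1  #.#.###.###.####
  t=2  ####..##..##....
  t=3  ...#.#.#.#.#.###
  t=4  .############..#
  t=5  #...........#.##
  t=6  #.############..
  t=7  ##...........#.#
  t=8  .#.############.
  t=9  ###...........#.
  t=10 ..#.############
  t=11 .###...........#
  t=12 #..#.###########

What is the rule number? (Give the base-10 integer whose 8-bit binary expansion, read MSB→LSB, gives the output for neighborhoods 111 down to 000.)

  [7] ### => .  t=1,i=5
  [6] ##. => #  t=0,i=2
  [5] #.# => #  t=0,i=0
  [4] #.. => .  t=0,i=3
  [3] .## => .  t=0,i=1
  [2] .#. => #  t=0,i=5
  [1] ..# => #  t=0,i=4
  [0] ... => #  t=0,i=12
  bits 01100111 = 103

103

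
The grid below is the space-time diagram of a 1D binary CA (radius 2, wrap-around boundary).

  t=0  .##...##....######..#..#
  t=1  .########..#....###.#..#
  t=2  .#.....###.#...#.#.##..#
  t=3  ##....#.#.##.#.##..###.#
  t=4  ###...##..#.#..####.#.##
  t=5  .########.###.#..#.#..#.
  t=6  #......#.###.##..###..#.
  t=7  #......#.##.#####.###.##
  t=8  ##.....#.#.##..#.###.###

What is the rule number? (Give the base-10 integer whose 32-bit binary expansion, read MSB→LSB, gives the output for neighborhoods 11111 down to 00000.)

  nb #####: next=.  (t=0,i=14, bit31=0)
  nb ####.: next=#  (t=0,i=16, bit30=1)
  nb ###.#: next=.  (t=1,i=18, bit29=0)
  nb ###..: next=#  (t=0,i=17, bit28=1)
  nb ##.##: next=#  (t=3,i=22, bit27=1)
  nb ##.#.: next=#  (t=1,i=19, bit26=1)
  nb ##..#: next=#  (t=0,i=18, bit25=1)
  nb ##...: next=#  (t=0,i=3, bit24=1)
  nb #.###: next=#  (t=1,i=1, bit23=1)
  nb #.##.: next=#  (t=0,i=1, bit22=1)
  nb #.#.#: next=.  (t=2,i=17, bit21=0)
  nb #.#..: next=#  (t=1,i=20, bit20=1)
  nb #..##: next=#  (t=3,i=18, bit19=1)
  nb #..#.: next=.  (t=0,i=19, bit18=0)
  nb #...#: next=#  (t=0,i=4, bit17=1)
  nb #....: next=.  (t=0,i=9, bit16=0)
  nb .####: next=.  (t=0,i=13, bit15=0)
  nb .###.: next=#  (t=1,i=17, bit14=1)
  nb .##.#: next=.  (t=3,i=11, bit13=0)
  nb .##..: next=#  (t=0,i=2, bit12=1)
  nb .#.##: next=.  (t=0,i=0, bit11=0)
  nb .#.#.: next=#  (t=2,i=0, bit10=1)
  nb .#..#: next=.  (t=0,i=21, bit9=0)
  nb .#...: next=.  (t=1,i=12, bit8=0)
  nb ..###: next=.  (t=0,i=12, bit7=0)
  nb ..##.: next=#  (t=0,i=6, bit6=1)
  nb ..#.#: next=#  (t=0,i=23, bit5=1)
  nb ..#..: next=#  (t=0,i=20, bit4=1)
  nb ...##: next=#  (t=0,i=5, bit3=1)
  nb ...#.: next=.  (t=2,i=14, bit2=0)
  nb ....#: next=.  (t=0,i=10, bit1=0)
  nb .....: next=.  (t=2,i=4, bit0=0)
  bits 01011111110110100101010001111000 = 1608143992

1608143992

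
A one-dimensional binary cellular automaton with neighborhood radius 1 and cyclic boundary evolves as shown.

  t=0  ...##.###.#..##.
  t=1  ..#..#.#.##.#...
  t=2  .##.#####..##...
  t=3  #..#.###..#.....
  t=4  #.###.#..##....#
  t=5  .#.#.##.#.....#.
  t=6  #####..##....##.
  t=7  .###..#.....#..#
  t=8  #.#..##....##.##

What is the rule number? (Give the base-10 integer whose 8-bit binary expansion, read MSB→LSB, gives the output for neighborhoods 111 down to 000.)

  nb ###: next=#  (t=0,i=7, bit7=1)
  nb ##.: next=.  (t=0,i=4, bit6=0)
  nb #.#: next=#  (t=0,i=5, bit5=1)
  nb #..: next=.  (t=0,i=11, bit4=0)
  nb .##: next=.  (t=0,i=3, bit3=0)
  nb .#.: next=#  (t=0,i=10, bit2=1)
  nb ..#: next=#  (t=0,i=2, bit1=1)
  nb ...: next=.  (t=0,i=0, bit0=0)
  bits 10100110 = 166

166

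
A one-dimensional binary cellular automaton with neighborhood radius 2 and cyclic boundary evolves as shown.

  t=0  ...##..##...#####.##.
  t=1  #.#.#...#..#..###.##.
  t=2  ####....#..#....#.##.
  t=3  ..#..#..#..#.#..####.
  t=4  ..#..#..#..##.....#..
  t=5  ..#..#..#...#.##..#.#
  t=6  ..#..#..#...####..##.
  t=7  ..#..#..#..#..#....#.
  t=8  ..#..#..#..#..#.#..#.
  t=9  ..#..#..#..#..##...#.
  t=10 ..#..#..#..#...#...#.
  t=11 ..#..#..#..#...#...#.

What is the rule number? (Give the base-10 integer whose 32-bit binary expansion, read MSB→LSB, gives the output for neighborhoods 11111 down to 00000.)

  #####|#  b31=1 t=0,i=14
  ####.|#  b30=1 t=0,i=15
  ###.#|#  b29=1 t=0,i=16
  ###..|.  b28=0 t=2,i=3
  ##.##|.  b27=0 t=0,i=17
  ##.#.|.  b26=0 t=1,i=20
  ##..#|.  b25=0 t=0,i=5
  ##...|.  b24=0 t=0,i=9
  #.###|.  b23=0 t=2,i=0
  #.##.|#  b22=1 t=0,i=18
  #.#.#|#  b21=1 t=1,i=0
  #.#..|.  b20=0 t=1,i=4
  #..##|.  b19=0 t=0,i=6
  #..#.|.  b18=0 t=1,i=10
  #...#|.  b17=0 t=0,i=10
  #....|#  b16=1 t=0,i=0
  .####|.  b15=0 t=0,i=13
  .###.|.  b14=0 t=1,i=15
  .##.#|#  b13=1 t=1,i=19
  .##..|#  b12=1 t=0,i=4
  .#.##|#  b11=1 t=2,i=17
  .#.#.|#  b10=1 t=1,i=1
  .#..#|.  b9=0 t=1,i=9
  .#...|.  b8=0 t=1,i=5
  ..###|.  b7=0 t=0,i=12
  ..##.|.  b6=0 t=0,i=3
  ..#.#|#  b5=1 t=2,i=16
  ..#..|#  b4=1 t=1,i=8
  ...##|#  b3=1 t=0,i=2
  ...#.|.  b2=0 t=1,i=7
  ....#|.  b1=0 t=0,i=1
  .....|#  b0=1 t=4,i=15
  bits 11100000011000010011110000111001 = 3764468793

3764468793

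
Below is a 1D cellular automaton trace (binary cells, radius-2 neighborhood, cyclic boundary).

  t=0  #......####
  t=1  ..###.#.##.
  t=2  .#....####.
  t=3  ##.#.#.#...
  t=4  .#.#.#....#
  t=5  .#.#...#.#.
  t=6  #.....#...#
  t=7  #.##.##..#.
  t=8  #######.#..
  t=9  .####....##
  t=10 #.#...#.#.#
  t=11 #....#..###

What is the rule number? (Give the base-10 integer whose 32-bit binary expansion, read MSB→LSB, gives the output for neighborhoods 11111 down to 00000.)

  nb #####: next=#  (t=0,i=9, bit31=1)
  nb ####.: next=.  (t=0,i=10, bit30=0)
  nb ###.#: next=.  (t=1,i=4, bit29=0)
  nb ###..: next=.  (t=0,i=0, bit28=0)
  nb ##.##: next=#  (t=7,i=4, bit27=1)
  nb ##.#.: next=.  (t=1,i=5, bit26=0)
  nb ##..#: next=.  (t=2,i=10, bit25=0)
  nb ##...: next=.  (t=0,i=1, bit24=0)
  nb #.###: next=.  (t=9,i=1, bit23=0)
  nb #.##.: next=#  (t=1,i=8, bit22=1)
  nb #.#.#: next=#  (t=1,i=6, bit21=1)
  nb #.#..: next=.  (t=3,i=7, bit20=0)
  nb #..##: next=#  (t=8,i=10, bit19=1)
  nb #..#.: next=#  (t=2,i=0, bit18=1)
  nb #...#: next=.  (t=1,i=0, bit17=0)
  nb #....: next=#  (t=0,i=2, bit16=1)
  nb .####: next=#  (t=0,i=8, bit15=1)
  nb .###.: next=.  (t=1,i=3, bit14=0)
  nb .##.#: next=#  (t=3,i=1, bit13=1)
  nb .##..: next=#  (t=1,i=9, bit12=1)
  nb .#.##: next=#  (t=1,i=7, bit11=1)
  nb .#.#.: next=.  (t=3,i=4, bit10=0)
  nb .#..#: next=#  (t=5,i=10, bit9=1)
  nb .#...: next=.  (t=2,i=2, bit8=0)
  nb ..###: next=.  (t=0,i=7, bit7=0)
  nb ..##.: next=.  (t=3,i=0, bit6=0)
  nb ..#.#: next=.  (t=4,i=10, bit5=0)
  nb ..#..: next=#  (t=2,i=1, bit4=1)
  nb ...##: next=#  (t=0,i=6, bit3=1)
  nb ...#.: next=#  (t=4,i=9, bit2=1)
  nb ....#: next=.  (t=0,i=5, bit1=0)
  nb .....: next=#  (t=0,i=3, bit0=1)
  bits 10001000011011011011101000011101 = 2288892445

2288892445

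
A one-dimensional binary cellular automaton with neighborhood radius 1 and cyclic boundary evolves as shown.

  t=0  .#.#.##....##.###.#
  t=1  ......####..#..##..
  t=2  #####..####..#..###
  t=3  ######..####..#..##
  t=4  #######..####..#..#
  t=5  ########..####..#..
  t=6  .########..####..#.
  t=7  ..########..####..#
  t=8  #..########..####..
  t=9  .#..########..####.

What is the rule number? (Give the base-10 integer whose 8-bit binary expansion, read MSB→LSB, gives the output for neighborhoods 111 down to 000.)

209

  ### -> #   bit 7 = 1  t=0,i=15
  ##. -> #   bit 6 = 1  t=0,i=6
  #.# -> .   bit 5 = 0  t=0,i=0
  #.. -> #   bit 4 = 1  t=0,i=7
  .## -> .   bit 3 = 0  t=0,i=5
  .#. -> .   bit 2 = 0  t=0,i=1
  ..# -> .   bit 1 = 0  t=0,i=10
  ... -> #   bit 0 = 1  t=0,i=8
  bits 11010001 = 209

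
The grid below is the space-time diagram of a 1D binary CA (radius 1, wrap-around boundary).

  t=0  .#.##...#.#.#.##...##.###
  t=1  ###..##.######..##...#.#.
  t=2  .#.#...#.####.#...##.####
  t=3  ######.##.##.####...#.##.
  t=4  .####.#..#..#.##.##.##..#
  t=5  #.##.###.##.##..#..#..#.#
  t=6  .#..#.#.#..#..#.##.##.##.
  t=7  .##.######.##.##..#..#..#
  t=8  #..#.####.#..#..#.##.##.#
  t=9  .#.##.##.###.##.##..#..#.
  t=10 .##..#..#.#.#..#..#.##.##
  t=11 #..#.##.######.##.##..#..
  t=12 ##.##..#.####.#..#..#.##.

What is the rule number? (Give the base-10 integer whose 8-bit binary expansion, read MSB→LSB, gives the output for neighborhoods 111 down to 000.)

  [7] ### => #  t=0,i=23
  [6] ##. => .  t=0,i=4
  [5] #.# => #  t=0,i=0
  [4] #.. => #  t=0,i=5
  [3] .## => .  t=0,i=3
  [2] .#. => #  t=0,i=1
  [1] ..# => .  t=0,i=7
  [0] ... => #  t=0,i=6
  bits 10110101 = 181

181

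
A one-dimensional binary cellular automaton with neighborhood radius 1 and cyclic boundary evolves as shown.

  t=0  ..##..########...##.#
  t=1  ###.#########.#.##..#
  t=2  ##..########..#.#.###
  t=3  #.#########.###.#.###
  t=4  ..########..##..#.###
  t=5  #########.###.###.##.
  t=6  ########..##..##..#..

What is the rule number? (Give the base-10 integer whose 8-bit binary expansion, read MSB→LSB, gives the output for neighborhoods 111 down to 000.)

  ###|#  b7=1 t=0,i=7
  ##.|.  b6=0 t=0,i=3
  #.#|.  b5=0 t=0,i=19
  #..|#  b4=1 t=0,i=0
  .##|#  b3=1 t=0,i=2
  .#.|#  b2=1 t=0,i=20
  ..#|#  b1=1 t=0,i=1
  ...|.  b0=0 t=0,i=15
  bits 10011110 = 158

158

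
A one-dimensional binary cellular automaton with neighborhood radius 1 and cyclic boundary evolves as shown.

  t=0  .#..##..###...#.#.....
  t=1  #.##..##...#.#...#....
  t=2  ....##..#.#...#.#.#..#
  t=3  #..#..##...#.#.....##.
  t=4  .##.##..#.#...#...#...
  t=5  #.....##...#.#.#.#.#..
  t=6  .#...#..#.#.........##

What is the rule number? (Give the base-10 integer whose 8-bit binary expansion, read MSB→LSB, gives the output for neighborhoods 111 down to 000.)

18

  ### -> .   bit 7 = 0  t=0,i=9
  ##. -> .   bit 6 = 0  t=0,i=5
  #.# -> .   bit 5 = 0  t=0,i=15
  #.. -> #   bit 4 = 1  t=0,i=2
  .## -> .   bit 3 = 0  t=0,i=4
  .#. -> .   bit 2 = 0  t=0,i=1
  ..# -> #   bit 1 = 1  t=0,i=0
  ... -> .   bit 0 = 0  t=0,i=12
  bits 00010010 = 18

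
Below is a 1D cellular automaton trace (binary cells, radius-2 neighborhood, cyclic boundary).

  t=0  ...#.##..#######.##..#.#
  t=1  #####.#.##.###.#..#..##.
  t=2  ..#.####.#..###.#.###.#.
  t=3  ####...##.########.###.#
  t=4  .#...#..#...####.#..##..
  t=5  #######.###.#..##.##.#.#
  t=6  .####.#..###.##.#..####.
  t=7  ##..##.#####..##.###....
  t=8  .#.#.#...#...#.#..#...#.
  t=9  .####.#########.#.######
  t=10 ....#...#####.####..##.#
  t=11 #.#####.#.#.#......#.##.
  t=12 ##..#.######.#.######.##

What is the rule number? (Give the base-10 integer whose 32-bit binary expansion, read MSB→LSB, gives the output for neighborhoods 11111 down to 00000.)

  #####|#  b31=1 t=0,i=11
  ####.|.  b30=0 t=0,i=14
  ###.#|#  b29=1 t=0,i=15
  ###..|.  b28=0 t=3,i=3
  ##.##|.  b27=0 t=0,i=16
  ##.#.|#  b26=1 t=1,i=5
  ##..#|.  b25=0 t=0,i=7
  ##...|.  b24=0 t=3,i=4
  #.###|.  b23=0 t=1,i=0
  #.##.|.  b22=0 t=0,i=5
  #.#.#|#  b21=1 t=1,i=6
  #.#..|.  b20=0 t=0,i=23
  #..##|#  b19=1 t=0,i=8
  #..#.|.  b18=0 t=0,i=20
  #...#|#  b17=1 t=0,i=1
  #....|.  b16=0 t=7,i=21
  .####|.  b15=0 t=0,i=10
  .###.|#  b14=1 t=1,i=12
  .##.#|#  b13=1 t=1,i=9
  .##..|#  b12=1 t=0,i=6
  .#.##|#  b11=1 t=0,i=4
  .#.#.|#  b10=1 t=0,i=22
  .#..#|#  b9=1 t=1,i=16
  .#...|#  b8=1 t=0,i=0
  ..###|#  b7=1 t=0,i=9
  ..##.|.  b6=0 t=1,i=21
  ..#.#|#  b5=1 t=0,i=3
  ..#..|#  b4=1 t=1,i=18
  ...##|.  b3=0 t=3,i=6
  ...#.|#  b2=1 t=0,i=2
  ....#|#  b1=1 t=7,i=22
  .....|#  b0=1 t=11,i=15
  bits 10100100001010100111111110110111 = 2754248631

2754248631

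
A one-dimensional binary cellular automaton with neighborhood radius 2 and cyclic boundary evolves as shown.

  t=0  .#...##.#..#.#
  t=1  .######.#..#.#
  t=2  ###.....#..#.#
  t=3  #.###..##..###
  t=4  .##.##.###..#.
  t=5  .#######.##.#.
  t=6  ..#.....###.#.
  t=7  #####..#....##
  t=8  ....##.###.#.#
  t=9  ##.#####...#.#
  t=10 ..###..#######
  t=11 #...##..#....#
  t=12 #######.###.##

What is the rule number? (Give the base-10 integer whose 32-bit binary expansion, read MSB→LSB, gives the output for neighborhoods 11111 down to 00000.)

  ##### -> .   bit 31 = 0  t=1,i=3
  ####. -> .   bit 30 = 0  t=1,i=5
  ###.# -> .   bit 29 = 0  t=1,i=6
  ###.. -> #   bit 28 = 1  t=2,i=2
  ##.## -> #   bit 27 = 1  t=3,i=1
  ##.#. -> .   bit 26 = 0  t=0,i=7
  ##..# -> #   bit 25 = 1  t=3,i=5
  ##... -> #   bit 24 = 1  t=2,i=3
  #.### -> #   bit 23 = 1  t=1,i=1
  #.##. -> #   bit 22 = 1  t=4,i=4
  #.#.# -> #   bit 21 = 1  t=0,i=13
  #.#.. -> #   bit 20 = 1  t=0,i=1
  #..## -> .   bit 19 = 0  t=3,i=6
  #..#. -> .   bit 18 = 0  t=0,i=10
  #...# -> #   bit 17 = 1  t=0,i=3
  #.... -> #   bit 16 = 1  t=2,i=4
  .#### -> #   bit 15 = 1  t=1,i=2
  .###. -> .   bit 14 = 0  t=3,i=3
  .##.# -> #   bit 13 = 1  t=0,i=6
  .##.. -> #   bit 12 = 1  t=3,i=8
  .#.## -> #   bit 11 = 1  t=1,i=0
  .#.#. -> .   bit 10 = 0  t=0,i=0
  .#..# -> .   bit 9 = 0  t=0,i=9
  .#... -> #   bit 8 = 1  t=0,i=2
  ..### -> .   bit 7 = 0  t=3,i=11
  ..##. -> #   bit 6 = 1  t=0,i=5
  ..#.# -> #   bit 5 = 1  t=0,i=11
  ..#.. -> #   bit 4 = 1  t=2,i=8
  ...## -> #   bit 3 = 1  t=0,i=4
  ...#. -> #   bit 2 = 1  t=2,i=7
  ....# -> .   bit 1 = 0  t=2,i=6
  ..... -> .   bit 0 = 0  t=2,i=5
  bits 00011011111100111011100101111100 = 468957564

468957564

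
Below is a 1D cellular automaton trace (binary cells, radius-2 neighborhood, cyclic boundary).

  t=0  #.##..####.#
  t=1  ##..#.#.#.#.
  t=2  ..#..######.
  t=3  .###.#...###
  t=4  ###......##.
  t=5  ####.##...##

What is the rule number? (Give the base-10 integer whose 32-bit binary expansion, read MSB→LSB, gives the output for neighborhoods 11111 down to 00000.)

1537238677

  nb #####: next=.  (t=2,i=7, bit31=0)
  nb ####.: next=#  (t=0,i=8, bit30=1)
  nb ###.#: next=.  (t=0,i=9, bit29=0)
  nb ###..: next=#  (t=2,i=10, bit28=1)
  nb ##.##: next=#  (t=0,i=1, bit27=1)
  nb ##.#.: next=.  (t=3,i=4, bit26=0)
  nb ##..#: next=#  (t=0,i=4, bit25=1)
  nb ##...: next=#  (t=2,i=11, bit24=1)
  nb #.###: next=#  (t=3,i=1, bit23=1)
  nb #.##.: next=.  (t=0,i=2, bit22=0)
  nb #.#.#: next=#  (t=1,i=6, bit21=1)
  nb #.#..: next=.  (t=3,i=5, bit20=0)
  nb #..##: next=.  (t=0,i=5, bit19=0)
  nb #..#.: next=.  (t=1,i=3, bit18=0)
  nb #...#: next=.  (t=2,i=0, bit17=0)
  nb #....: next=.  (t=4,i=4, bit16=0)
  nb .####: next=.  (t=0,i=7, bit15=0)
  nb .###.: next=#  (t=3,i=2, bit14=1)
  nb .##.#: next=#  (t=0,i=0, bit13=1)
  nb .##..: next=.  (t=0,i=3, bit12=0)
  nb .#.##: next=.  (t=1,i=11, bit11=0)
  nb .#.#.: next=#  (t=1,i=5, bit10=1)
  nb .#..#: next=#  (t=2,i=3, bit9=1)
  nb .#...: next=.  (t=3,i=6, bit8=0)
  nb ..###: next=#  (t=0,i=6, bit7=1)
  nb ..##.: next=.  (t=4,i=9, bit6=0)
  nb ..#.#: next=.  (t=1,i=4, bit5=0)
  nb ..#..: next=#  (t=2,i=2, bit4=1)
  nb ...##: next=.  (t=3,i=8, bit3=0)
  nb ...#.: next=#  (t=2,i=1, bit2=1)
  nb ....#: next=.  (t=4,i=7, bit1=0)
  nb .....: next=#  (t=4,i=5, bit0=1)
  bits 01011011101000000110011010010101 = 1537238677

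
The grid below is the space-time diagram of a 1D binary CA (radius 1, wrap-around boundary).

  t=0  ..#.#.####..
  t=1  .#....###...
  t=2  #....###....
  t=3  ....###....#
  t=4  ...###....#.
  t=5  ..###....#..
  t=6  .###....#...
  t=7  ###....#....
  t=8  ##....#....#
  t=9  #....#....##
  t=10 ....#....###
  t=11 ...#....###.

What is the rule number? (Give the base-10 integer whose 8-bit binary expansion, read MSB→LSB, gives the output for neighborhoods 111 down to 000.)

  nb ###: next=#  (t=0,i=7, bit7=1)
  nb ##.: next=.  (t=0,i=9, bit6=0)
  nb #.#: next=.  (t=0,i=3, bit5=0)
  nb #..: next=.  (t=0,i=10, bit4=0)
  nb .##: next=#  (t=0,i=6, bit3=1)
  nb .#.: next=.  (t=0,i=2, bit2=0)
  nb ..#: next=#  (t=0,i=1, bit1=1)
  nb ...: next=.  (t=0,i=0, bit0=0)
  bits 10001010 = 138

138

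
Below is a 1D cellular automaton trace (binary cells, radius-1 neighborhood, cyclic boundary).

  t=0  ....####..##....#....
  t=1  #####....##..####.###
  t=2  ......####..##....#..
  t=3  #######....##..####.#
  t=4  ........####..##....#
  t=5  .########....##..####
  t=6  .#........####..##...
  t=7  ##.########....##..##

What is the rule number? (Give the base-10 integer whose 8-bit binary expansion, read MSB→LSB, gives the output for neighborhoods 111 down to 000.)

  nb ###: next=.  (t=0,i=5, bit7=0)
  nb ##.: next=.  (t=0,i=7, bit6=0)
  nb #.#: next=.  (t=1,i=17, bit5=0)
  nb #..: next=.  (t=0,i=8, bit4=0)
  nb .##: next=#  (t=0,i=4, bit3=1)
  nb .#.: next=#  (t=0,i=16, bit2=1)
  nb ..#: next=#  (t=0,i=3, bit1=1)
  nb ...: next=#  (t=0,i=0, bit0=1)
  bits 00001111 = 15

15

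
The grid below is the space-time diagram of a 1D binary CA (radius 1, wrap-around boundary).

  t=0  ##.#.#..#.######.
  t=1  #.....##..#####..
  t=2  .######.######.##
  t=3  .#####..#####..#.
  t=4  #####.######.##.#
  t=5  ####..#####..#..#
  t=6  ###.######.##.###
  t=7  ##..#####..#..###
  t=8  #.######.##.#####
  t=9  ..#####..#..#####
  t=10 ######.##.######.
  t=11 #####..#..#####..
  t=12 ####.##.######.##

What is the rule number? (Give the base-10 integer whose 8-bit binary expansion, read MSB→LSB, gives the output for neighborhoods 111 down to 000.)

  [7] ### => #  t=0,i=11
  [6] ##. => .  t=0,i=1
  [5] #.# => .  t=0,i=2
  [4] #.. => #  t=0,i=6
  [3] .## => #  t=0,i=0
  [2] .#. => .  t=0,i=3
  [1] ..# => #  t=0,i=7
  [0] ... => #  t=1,i=2
  bits 10011011 = 155

155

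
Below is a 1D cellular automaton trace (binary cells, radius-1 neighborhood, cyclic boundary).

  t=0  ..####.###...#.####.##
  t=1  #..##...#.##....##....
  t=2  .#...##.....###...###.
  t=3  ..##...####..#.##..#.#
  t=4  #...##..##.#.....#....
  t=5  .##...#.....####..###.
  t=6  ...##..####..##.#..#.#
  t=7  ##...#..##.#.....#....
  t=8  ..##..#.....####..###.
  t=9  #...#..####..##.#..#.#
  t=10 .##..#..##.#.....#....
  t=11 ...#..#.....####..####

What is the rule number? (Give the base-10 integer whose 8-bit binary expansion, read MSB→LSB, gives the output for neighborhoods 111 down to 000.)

145

  nb ###: next=#  (t=0,i=3, bit7=1)
  nb ##.: next=.  (t=0,i=5, bit6=0)
  nb #.#: next=.  (t=0,i=6, bit5=0)
  nb #..: next=#  (t=0,i=0, bit4=1)
  nb .##: next=.  (t=0,i=2, bit3=0)
  nb .#.: next=.  (t=0,i=13, bit2=0)
  nb ..#: next=.  (t=0,i=1, bit1=0)
  nb ...: next=#  (t=0,i=11, bit0=1)
  bits 10010001 = 145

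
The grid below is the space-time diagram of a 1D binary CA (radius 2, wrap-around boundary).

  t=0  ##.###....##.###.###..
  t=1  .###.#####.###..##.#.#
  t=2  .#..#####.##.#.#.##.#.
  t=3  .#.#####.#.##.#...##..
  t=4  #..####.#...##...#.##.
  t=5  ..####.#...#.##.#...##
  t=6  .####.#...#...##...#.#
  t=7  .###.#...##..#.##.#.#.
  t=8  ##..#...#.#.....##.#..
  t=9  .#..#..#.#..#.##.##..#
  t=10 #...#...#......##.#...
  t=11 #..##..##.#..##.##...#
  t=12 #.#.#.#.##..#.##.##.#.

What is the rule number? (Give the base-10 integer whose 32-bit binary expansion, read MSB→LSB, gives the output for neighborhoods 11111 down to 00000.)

3716789406

  ##### -> #   bit 31 = 1  t=1,i=7
  ####. -> #   bit 30 = 1  t=1,i=8
  ###.# -> .   bit 29 = 0  t=0,i=15
  ###.. -> #   bit 28 = 1  t=0,i=5
  ##.## -> #   bit 27 = 1  t=0,i=2
  ##.#. -> #   bit 26 = 1  t=1,i=18
  ##..# -> .   bit 25 = 0  t=0,i=20
  ##... -> #   bit 24 = 1  t=0,i=6
  #.### -> #   bit 23 = 1  t=0,i=3
  #.##. -> .   bit 22 = 0  t=2,i=10
  #.#.# -> .   bit 21 = 0  t=1,i=19
  #.#.. -> .   bit 20 = 0  t=2,i=20
  #..## -> #   bit 19 = 1  t=0,i=21
  #..#. -> .   bit 18 = 0  t=2,i=0
  #...# -> .   bit 17 = 0  t=3,i=16
  #.... -> #   bit 16 = 1  t=0,i=7
  .#### -> #   bit 15 = 1  t=1,i=6
  .###. -> .   bit 14 = 0  t=0,i=4
  .##.# -> #   bit 13 = 1  t=0,i=1
  .##.. -> #   bit 12 = 1  t=3,i=19
  .#.## -> .   bit 11 = 0  t=1,i=0
  .#.#. -> #   bit 10 = 1  t=1,i=20
  .#..# -> .   bit 9 = 0  t=2,i=2
  .#... -> .   bit 8 = 0  t=3,i=15
  ..### -> #   bit 7 = 1  t=2,i=4
  ..##. -> .   bit 6 = 0  t=0,i=0
  ..#.# -> .   bit 5 = 0  t=3,i=1
  ..#.. -> #   bit 4 = 1  t=2,i=1
  ...## -> #   bit 3 = 1  t=0,i=9
  ...#. -> #   bit 2 = 1  t=3,i=0
  ....# -> #   bit 1 = 1  t=0,i=8
  ..... -> .   bit 0 = 0  t=8,i=13
  bits 11011101100010011011010010011110 = 3716789406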